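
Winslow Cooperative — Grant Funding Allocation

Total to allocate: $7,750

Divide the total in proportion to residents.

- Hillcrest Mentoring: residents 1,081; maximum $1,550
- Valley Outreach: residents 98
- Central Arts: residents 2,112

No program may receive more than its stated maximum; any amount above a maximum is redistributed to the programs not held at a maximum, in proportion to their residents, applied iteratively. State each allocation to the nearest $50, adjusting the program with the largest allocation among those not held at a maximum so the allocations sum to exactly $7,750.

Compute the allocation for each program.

Hillcrest Mentoring: $1,550 | Valley Outreach: $250 | Central Arts: $5,950

Sum of residents: 3,291.
Proportional shares (ignoring caps): Hillcrest Mentoring 2,545.65; Valley Outreach 230.78; Central Arts 4,973.56.
Held at cap: Hillcrest Mentoring ($1,550); residual $6,200 reallocated over remaining residents 2,210.
Redistributed shares: Valley Outreach 274.93 → $250; Central Arts 5,925.07 → $5,950.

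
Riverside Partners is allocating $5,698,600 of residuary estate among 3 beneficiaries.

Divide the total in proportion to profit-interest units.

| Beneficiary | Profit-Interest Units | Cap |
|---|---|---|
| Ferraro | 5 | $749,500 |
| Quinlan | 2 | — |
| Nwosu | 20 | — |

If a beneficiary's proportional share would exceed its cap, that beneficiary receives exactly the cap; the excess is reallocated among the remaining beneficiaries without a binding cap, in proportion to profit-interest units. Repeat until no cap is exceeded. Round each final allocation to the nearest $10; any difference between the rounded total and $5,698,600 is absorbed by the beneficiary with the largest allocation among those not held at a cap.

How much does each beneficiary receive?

Ferraro: $749,500 | Quinlan: $449,920 | Nwosu: $4,499,180

Total profit-interest units = 27.
Pro-rata shares before constraints: Ferraro 1,055,296.30; Quinlan 422,118.52; Nwosu 4,221,185.19.
Capped: Ferraro ($749,500); remaining pool $4,949,100 reallocated over remaining profit-interest units 22.
Shares after redistribution: Quinlan 449,918.18 → $449,920; Nwosu 4,499,181.82 → $4,499,180.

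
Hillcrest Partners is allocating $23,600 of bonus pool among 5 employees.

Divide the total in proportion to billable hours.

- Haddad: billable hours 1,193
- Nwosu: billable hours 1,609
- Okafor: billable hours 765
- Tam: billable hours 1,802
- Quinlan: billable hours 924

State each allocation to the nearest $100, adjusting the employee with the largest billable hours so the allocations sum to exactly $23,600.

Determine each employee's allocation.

Haddad: $4,500; Nwosu: $6,000; Okafor: $2,900; Tam: $6,700; Quinlan: $3,500

Combined billable hours = 1,193 + 1,609 + 765 + 1,802 + 924 = 6,293.
Unrounded shares: Haddad 4,473.99; Nwosu 6,034.07; Okafor 2,868.90; Tam 6,757.86; Quinlan 3,465.18.
At nearest $100: Haddad $4,500; Nwosu $6,000; Okafor $2,900; Tam $6,800; Quinlan $3,500. Sum = $23,700.
Difference $23,600 − $23,700 = −$100 applied to largest billable hours (Tam): Tam becomes $6,700.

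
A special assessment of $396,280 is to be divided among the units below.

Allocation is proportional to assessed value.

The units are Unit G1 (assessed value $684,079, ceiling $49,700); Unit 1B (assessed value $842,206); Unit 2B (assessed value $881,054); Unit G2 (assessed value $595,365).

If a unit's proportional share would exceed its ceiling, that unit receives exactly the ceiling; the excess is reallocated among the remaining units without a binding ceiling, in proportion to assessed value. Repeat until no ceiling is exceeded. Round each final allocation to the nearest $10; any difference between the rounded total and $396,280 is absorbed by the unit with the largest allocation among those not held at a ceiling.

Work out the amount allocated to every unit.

Unit G1: $49,700 · Unit 1B: $125,890 · Unit 2B: $131,700 · Unit G2: $88,990

Combined assessed value = 3,002,704.
Pro-rata shares before constraints: Unit G1 90,280.90; Unit 1B 111,149.62; Unit 2B 116,276.56; Unit G2 78,572.93.
Cap binds for Unit G1 ($49,700); balance $346,580 reallocated over remaining assessed value 2,318,625.
Remaining shares: Unit 1B 125,890.02 → $125,890; Unit 2B 131,696.89 → $131,700; Unit G2 88,993.09 → $88,990.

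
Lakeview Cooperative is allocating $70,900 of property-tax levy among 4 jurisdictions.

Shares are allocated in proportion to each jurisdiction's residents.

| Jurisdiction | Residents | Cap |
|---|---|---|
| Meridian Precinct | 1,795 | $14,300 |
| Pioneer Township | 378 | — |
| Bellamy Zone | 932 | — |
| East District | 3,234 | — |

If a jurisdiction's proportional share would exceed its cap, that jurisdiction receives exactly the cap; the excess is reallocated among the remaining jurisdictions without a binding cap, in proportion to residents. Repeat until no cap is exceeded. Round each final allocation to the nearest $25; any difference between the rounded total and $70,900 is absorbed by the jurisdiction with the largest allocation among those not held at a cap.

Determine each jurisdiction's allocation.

Total residents = 6,339.
Proportional shares (ignoring caps): Meridian Precinct 20,076.59; Pioneer Township 4,227.83; Bellamy Zone 10,424.17; East District 36,171.42.
Cap binds for Meridian Precinct ($14,300); residual $56,600 reallocated over remaining residents 4,544.
Redistributed shares: Pioneer Township 4,708.36 → $4,700; Bellamy Zone 11,608.98 → $11,600; East District 40,282.66 → $40,275.
Rounding difference +$25 applied to East District → $40,300.

Meridian Precinct: $14,300 | Pioneer Township: $4,700 | Bellamy Zone: $11,600 | East District: $40,300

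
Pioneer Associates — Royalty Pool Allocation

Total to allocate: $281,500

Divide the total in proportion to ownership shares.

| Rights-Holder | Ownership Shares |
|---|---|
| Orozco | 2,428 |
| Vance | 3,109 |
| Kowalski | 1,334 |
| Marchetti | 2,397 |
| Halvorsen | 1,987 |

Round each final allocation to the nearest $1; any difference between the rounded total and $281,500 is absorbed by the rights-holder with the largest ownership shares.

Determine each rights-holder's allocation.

Sum of ownership shares: 11,255.
Pro-rata amounts: Orozco 2,428/11,255 × $281,500 = 60,726.97; Vance 3,109/11,255 × $281,500 = 77,759.53; Kowalski 1,334/11,255 × $281,500 = 33,364.82; Marchetti 2,397/11,255 × $281,500 = 59,951.62; Halvorsen 1,987/11,255 × $281,500 = 49,697.07.
At nearest $1: Orozco $60,727; Vance $77,760; Kowalski $33,365; Marchetti $59,952; Halvorsen $49,697. Sum = $281,501.
Difference $281,500 − $281,501 = −$1 applied to largest ownership shares (Vance): Vance becomes $77,759.

Orozco: $60,727 · Vance: $77,759 · Kowalski: $33,365 · Marchetti: $59,952 · Halvorsen: $49,697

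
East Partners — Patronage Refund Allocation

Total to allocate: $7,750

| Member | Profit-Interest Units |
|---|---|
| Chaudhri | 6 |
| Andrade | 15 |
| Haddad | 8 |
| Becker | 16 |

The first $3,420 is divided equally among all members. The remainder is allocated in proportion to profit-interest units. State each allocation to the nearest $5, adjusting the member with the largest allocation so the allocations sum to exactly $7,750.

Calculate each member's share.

Chaudhri: $1,430; Andrade: $2,300; Haddad: $1,625; Becker: $2,395

Equal tier: $3,420 ÷ 4 = $855 apiece.
Remainder $4,330 by profit-interest units (total 45): Chaudhri 577.33 → $575; Andrade 1,443.33 → $1,445; Haddad 769.78 → $770; Becker 1,539.56 → $1,540.
Totals: Chaudhri $855 + $575 = $1,430; Andrade $855 + $1,445 = $2,300; Haddad $855 + $770 = $1,625; Becker $855 + $1,540 = $2,395.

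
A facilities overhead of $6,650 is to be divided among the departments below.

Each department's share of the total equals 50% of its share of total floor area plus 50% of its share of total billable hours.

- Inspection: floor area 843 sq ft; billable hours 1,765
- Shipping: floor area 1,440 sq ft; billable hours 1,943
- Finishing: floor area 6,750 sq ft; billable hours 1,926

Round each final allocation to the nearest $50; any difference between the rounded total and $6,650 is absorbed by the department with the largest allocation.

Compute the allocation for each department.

Inspection: $1,350 | Shipping: $1,700 | Finishing: $3,600

Totals — floor area 9,033, billable hours 5,634.
Blended shares (50% floor area + 50% billable hours): Inspection 0.2033; Shipping 0.2521; Finishing 0.5446.
Proportional shares: Inspection 1,351.95; Shipping 1,676.75; Finishing 3,621.30.
Rounded to nearest $50: Inspection $1,350; Shipping $1,700; Finishing $3,600. Sum = $6,650.
Rounded total matches; no reconciliation needed.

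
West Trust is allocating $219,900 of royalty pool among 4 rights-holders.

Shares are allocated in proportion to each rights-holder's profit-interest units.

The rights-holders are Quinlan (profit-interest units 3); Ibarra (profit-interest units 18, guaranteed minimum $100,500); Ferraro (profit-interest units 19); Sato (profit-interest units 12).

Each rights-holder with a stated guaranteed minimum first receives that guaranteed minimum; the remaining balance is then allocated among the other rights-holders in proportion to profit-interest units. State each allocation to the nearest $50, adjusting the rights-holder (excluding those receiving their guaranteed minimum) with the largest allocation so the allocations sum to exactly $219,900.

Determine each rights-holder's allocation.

Quinlan: $10,550 · Ibarra: $100,500 · Ferraro: $66,700 · Sato: $42,150

Minimums first: Ibarra $100,500. Balance $119,400.
Balance split over remaining profit-interest units 34: Quinlan 10,535.29 → $10,550; Ferraro 66,723.53 → $66,700; Sato 42,141.18 → $42,150.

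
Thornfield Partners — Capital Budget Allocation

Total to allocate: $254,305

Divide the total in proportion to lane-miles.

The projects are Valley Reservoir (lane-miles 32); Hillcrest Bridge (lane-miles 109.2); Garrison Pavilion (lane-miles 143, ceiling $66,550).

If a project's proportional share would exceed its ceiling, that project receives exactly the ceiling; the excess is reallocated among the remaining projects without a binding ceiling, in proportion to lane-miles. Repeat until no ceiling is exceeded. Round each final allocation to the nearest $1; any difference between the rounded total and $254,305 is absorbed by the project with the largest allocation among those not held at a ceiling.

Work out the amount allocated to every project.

Valley Reservoir: $42,551 | Hillcrest Bridge: $145,204 | Garrison Pavilion: $66,550

Sum of lane-miles: 284.2.
Unconstrained shares: Valley Reservoir 28,633.92; Hillcrest Bridge 97,713.25; Garrison Pavilion 127,957.83.
Cap binds for Garrison Pavilion ($66,550); balance $187,755 reallocated over remaining lane-miles 141.2.
Shares after redistribution: Valley Reservoir 42,550.71 → $42,551; Hillcrest Bridge 145,204.29 → $145,204.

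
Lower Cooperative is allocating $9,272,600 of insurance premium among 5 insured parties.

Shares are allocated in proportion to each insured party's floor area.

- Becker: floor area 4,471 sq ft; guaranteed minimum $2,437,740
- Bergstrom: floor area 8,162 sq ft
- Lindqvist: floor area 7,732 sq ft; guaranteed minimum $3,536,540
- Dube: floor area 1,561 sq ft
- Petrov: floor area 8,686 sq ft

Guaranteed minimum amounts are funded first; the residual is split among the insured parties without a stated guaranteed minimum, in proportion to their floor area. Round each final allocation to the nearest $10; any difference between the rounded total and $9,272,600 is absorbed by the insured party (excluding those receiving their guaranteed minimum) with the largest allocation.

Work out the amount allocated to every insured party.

Becker: $2,437,740; Bergstrom: $1,462,380; Lindqvist: $3,536,540; Dube: $279,680; Petrov: $1,556,260

Guaranteed amounts: Becker $2,437,740; Lindqvist $3,536,540. Balance $3,298,320.
Balance split over remaining floor area 18,409: Bergstrom 1,462,376.44 → $1,462,380; Dube 279,682.63 → $279,680; Petrov 1,556,260.93 → $1,556,260.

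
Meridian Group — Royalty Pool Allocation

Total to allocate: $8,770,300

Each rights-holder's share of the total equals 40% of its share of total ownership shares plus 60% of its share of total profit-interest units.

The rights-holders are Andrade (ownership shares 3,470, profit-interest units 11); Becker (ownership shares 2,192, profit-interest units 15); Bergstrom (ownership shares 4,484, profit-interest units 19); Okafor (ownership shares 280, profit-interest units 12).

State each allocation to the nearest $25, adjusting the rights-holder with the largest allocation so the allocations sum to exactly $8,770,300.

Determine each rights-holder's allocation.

Andrade: $2,183,075; Becker: $2,122,350; Bergstrom: $3,262,825; Okafor: $1,202,050

Totals — ownership shares 10,426, profit-interest units 57.
Blended shares (40% ownership shares + 60% profit-interest units): Andrade 0.2489; Becker 0.2420; Bergstrom 0.3720; Okafor 0.1371.
Raw shares: Andrade 2,183,087.20; Becker 2,122,344.06; Bergstrom 3,262,827.51; Okafor 1,202,041.22.
After rounding ($25): Andrade $2,183,075; Becker $2,122,350; Bergstrom $3,262,825; Okafor $1,202,050. Sum = $8,770,300.
Rounded total matches; no reconciliation needed.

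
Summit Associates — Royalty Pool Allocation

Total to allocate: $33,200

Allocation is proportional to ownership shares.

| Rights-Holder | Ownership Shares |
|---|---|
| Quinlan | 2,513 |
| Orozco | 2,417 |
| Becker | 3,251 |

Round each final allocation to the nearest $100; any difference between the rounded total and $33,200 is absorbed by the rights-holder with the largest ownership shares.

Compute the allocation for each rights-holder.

Quinlan: $10,200; Orozco: $9,800; Becker: $13,200

Sum of ownership shares: 2,513 + 2,417 + 3,251 = 8,181.
Raw shares: Quinlan 10,198.22; Orozco 9,808.63; Becker 13,193.15.
Rounded to nearest $100: Quinlan $10,200; Orozco $9,800; Becker $13,200. Sum = $33,200.
No rounding difference to absorb.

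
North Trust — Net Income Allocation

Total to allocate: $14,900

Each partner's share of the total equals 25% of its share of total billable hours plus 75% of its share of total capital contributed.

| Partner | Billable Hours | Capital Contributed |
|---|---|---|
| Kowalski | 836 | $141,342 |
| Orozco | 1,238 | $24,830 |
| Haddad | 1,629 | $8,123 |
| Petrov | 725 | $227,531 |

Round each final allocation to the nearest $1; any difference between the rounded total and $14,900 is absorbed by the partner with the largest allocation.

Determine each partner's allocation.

Totals — billable hours 4,428, capital contributed 401,826.
Blended shares (25% billable hours + 75% capital contributed): Kowalski 0.3110; Orozco 0.1162; Haddad 0.1071; Petrov 0.4656.
Unrounded shares: Kowalski 4,634.07; Orozco 1,731.99; Haddad 1,596.28; Petrov 6,937.66.
After rounding ($1): Kowalski $4,634; Orozco $1,732; Haddad $1,596; Petrov $6,938. Sum = $14,900.
No rounding difference to absorb.

Kowalski: $4,634; Orozco: $1,732; Haddad: $1,596; Petrov: $6,938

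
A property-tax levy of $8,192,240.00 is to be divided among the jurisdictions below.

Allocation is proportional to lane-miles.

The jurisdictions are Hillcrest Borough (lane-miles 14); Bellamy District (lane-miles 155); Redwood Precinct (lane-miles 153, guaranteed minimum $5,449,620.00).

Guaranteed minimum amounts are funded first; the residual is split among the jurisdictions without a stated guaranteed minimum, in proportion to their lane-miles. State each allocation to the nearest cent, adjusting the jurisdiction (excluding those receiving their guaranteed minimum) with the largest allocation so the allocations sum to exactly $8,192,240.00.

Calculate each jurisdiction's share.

Hillcrest Borough: $227,199.29 · Bellamy District: $2,515,420.71 · Redwood Precinct: $5,449,620.00

Minimums first: Redwood Precinct $5,449,620.00. Remaining pool $2,742,620.00.
Remaining pool split over remaining lane-miles 169: Hillcrest Borough 227,199.2899 → $227,199.29; Bellamy District 2,515,420.7101 → $2,515,420.71.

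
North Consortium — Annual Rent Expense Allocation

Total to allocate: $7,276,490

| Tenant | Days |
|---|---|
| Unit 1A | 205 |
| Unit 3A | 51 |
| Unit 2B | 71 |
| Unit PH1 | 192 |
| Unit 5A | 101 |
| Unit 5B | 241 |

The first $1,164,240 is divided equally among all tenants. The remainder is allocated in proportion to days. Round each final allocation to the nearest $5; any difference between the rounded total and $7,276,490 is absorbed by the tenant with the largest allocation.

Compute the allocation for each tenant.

First tranche $1,164,240 split equally: $194,040 each.
Remainder $6,112,250 by days (total 861): Unit 1A 1,455,297.62 → $1,455,300; Unit 3A 362,049.65 → $362,050; Unit 2B 504,029.91 → $504,030; Unit PH1 1,363,010.45 → $1,363,010; Unit 5A 717,000.29 → $717,000; Unit 5B 1,710,862.08 → $1,710,860.
Totals: Unit 1A $194,040 + $1,455,300 = $1,649,340; Unit 3A $194,040 + $362,050 = $556,090; Unit 2B $194,040 + $504,030 = $698,070; Unit PH1 $194,040 + $1,363,010 = $1,557,050; Unit 5A $194,040 + $717,000 = $911,040; Unit 5B $194,040 + $1,710,860 = $1,904,900.

Unit 1A: $1,649,340 | Unit 3A: $556,090 | Unit 2B: $698,070 | Unit PH1: $1,557,050 | Unit 5A: $911,040 | Unit 5B: $1,904,900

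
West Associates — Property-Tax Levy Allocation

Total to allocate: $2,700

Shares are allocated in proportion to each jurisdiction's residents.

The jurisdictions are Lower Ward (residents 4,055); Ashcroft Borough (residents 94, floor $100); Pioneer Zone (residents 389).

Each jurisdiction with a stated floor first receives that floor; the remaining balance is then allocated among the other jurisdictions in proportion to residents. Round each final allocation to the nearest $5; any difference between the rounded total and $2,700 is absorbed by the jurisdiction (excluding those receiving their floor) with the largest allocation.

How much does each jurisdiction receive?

Minimums first: Ashcroft Borough $100. Remaining pool $2,600.
Remaining pool split over remaining residents 4,444: Lower Ward 2,372.41 → $2,370; Pioneer Zone 227.59 → $230.

Lower Ward: $2,370 | Ashcroft Borough: $100 | Pioneer Zone: $230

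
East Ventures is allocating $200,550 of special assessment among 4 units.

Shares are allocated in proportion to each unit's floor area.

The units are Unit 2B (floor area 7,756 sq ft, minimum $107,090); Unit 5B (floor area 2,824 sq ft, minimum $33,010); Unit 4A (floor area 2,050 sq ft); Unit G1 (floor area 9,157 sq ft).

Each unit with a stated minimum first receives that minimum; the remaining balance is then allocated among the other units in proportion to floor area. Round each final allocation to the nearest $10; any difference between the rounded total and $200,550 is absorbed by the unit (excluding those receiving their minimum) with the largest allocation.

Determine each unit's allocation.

Fund the minimums — Unit 2B $107,090; Unit 5B $33,010. Residual $60,450.
Residual split over remaining floor area 11,207: Unit 4A 11,057.60 → $11,060; Unit G1 49,392.40 → $49,390.

Unit 2B: $107,090; Unit 5B: $33,010; Unit 4A: $11,060; Unit G1: $49,390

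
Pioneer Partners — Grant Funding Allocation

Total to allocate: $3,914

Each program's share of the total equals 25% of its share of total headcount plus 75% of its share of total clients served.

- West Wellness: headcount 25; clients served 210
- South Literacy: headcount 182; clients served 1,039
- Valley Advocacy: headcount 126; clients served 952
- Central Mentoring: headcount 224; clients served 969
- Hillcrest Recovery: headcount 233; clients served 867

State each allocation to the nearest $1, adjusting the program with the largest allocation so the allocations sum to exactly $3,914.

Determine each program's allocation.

Totals — headcount 790, clients served 4,037.
Combined weights (25% headcount + 75% clients served): West Wellness 0.0469; South Literacy 0.2506; Valley Advocacy 0.2167; Central Mentoring 0.2509; Hillcrest Recovery 0.2348.
Proportional shares: West Wellness 183.67; South Literacy 980.93; Valley Advocacy 848.31; Central Mentoring 982.06; Hillcrest Recovery 919.03.
Rounded to nearest $1: West Wellness $184; South Literacy $981; Valley Advocacy $848; Central Mentoring $982; Hillcrest Recovery $919. Sum = $3,914.
Rounded total matches; no reconciliation needed.

West Wellness: $184 | South Literacy: $981 | Valley Advocacy: $848 | Central Mentoring: $982 | Hillcrest Recovery: $919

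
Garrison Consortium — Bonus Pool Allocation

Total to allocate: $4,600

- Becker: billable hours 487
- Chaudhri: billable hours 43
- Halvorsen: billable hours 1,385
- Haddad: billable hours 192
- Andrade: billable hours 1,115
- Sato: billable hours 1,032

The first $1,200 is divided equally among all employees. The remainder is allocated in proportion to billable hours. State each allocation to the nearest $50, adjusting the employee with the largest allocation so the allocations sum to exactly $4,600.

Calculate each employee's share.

Becker: $600 | Chaudhri: $250 | Halvorsen: $1,300 | Haddad: $350 | Andrade: $1,100 | Sato: $1,000

First tranche $1,200 split equally: $200 each.
Remainder $3,400 by billable hours (total 4,254): Becker 389.23 → $400; Chaudhri 34.37 → $50; Halvorsen 1,106.96 → $1,100; Haddad 153.46 → $150; Andrade 891.16 → $900; Sato 824.82 → $800.
Totals: Becker $200 + $400 = $600; Chaudhri $200 + $50 = $250; Halvorsen $200 + $1,100 = $1,300; Haddad $200 + $150 = $350; Andrade $200 + $900 = $1,100; Sato $200 + $800 = $1,000.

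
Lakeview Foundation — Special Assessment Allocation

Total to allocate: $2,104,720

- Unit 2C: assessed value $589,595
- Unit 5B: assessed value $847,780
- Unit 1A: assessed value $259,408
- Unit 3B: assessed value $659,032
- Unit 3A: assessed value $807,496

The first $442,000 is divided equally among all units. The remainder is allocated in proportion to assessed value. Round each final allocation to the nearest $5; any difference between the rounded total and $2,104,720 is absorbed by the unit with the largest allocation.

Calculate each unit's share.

Unit 2C: $398,305 · Unit 5B: $534,020 · Unit 1A: $224,750 · Unit 3B: $434,805 · Unit 3A: $512,840

First tranche $442,000 split equally: $88,400 each.
Remainder $1,662,720 by assessed value (total 3,163,311): Unit 2C 309,906.74 → $309,905; Unit 5B 445,615.61 → $445,615; Unit 1A 136,351.71 → $136,350; Unit 3B 346,404.66 → $346,405; Unit 3A 424,441.27 → $424,440.
Rounding difference +$5 on remainder applied to Unit 5B.
Totals: Unit 2C $88,400 + $309,905 = $398,305; Unit 5B $88,400 + $445,620 = $534,020; Unit 1A $88,400 + $136,350 = $224,750; Unit 3B $88,400 + $346,405 = $434,805; Unit 3A $88,400 + $424,440 = $512,840.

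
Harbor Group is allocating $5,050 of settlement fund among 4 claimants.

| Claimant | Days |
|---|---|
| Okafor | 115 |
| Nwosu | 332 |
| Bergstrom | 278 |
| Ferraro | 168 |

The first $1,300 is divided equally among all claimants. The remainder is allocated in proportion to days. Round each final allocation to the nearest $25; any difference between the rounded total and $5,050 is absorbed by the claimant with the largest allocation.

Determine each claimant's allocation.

Okafor: $800 · Nwosu: $1,725 · Bergstrom: $1,500 · Ferraro: $1,025

$1,300 shared equally gives $325 per claimant.
Remainder $3,750 by days (total 893): Okafor 482.92 → $475; Nwosu 1,394.18 → $1,400; Bergstrom 1,167.41 → $1,175; Ferraro 705.49 → $700.
Totals: Okafor $325 + $475 = $800; Nwosu $325 + $1,400 = $1,725; Bergstrom $325 + $1,175 = $1,500; Ferraro $325 + $700 = $1,025.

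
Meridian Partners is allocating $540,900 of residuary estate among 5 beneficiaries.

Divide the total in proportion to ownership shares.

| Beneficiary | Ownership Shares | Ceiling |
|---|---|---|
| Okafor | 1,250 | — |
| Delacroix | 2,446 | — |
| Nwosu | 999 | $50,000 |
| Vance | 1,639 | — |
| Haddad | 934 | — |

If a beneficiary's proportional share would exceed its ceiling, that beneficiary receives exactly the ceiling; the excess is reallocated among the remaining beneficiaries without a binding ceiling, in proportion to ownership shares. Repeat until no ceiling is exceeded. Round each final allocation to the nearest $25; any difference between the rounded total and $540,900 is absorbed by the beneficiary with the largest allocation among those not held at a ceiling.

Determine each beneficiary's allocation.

Total ownership shares = 7,268.
Pro-rata shares before constraints: Okafor 93,027.66; Delacroix 182,036.52; Nwosu 74,347.70; Vance 121,977.86; Haddad 69,510.26.
Held at cap: Nwosu ($50,000); balance $490,900 reallocated over remaining ownership shares 6,269.
Remaining shares: Okafor 97,882.44 → $97,875; Delacroix 191,536.35 → $191,525; Vance 128,343.45 → $128,350; Haddad 73,137.76 → $73,150.

Okafor: $97,875; Delacroix: $191,525; Nwosu: $50,000; Vance: $128,350; Haddad: $73,150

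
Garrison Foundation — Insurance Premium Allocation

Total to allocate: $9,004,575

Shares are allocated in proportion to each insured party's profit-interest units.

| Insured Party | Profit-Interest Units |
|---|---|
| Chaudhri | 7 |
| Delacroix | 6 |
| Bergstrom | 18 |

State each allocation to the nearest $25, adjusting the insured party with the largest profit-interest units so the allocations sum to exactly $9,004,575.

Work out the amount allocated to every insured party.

Combined profit-interest units = 31.
Raw shares: Chaudhri 7/31 × $9,004,575 = 2,033,291.13; Delacroix 6/31 × $9,004,575 = 1,742,820.97; Bergstrom 18/31 × $9,004,575 = 5,228,462.90.
At nearest $25: Chaudhri $2,033,300; Delacroix $1,742,825; Bergstrom $5,228,475. Sum = $9,004,600.
Difference $9,004,575 − $9,004,600 = −$25 applied to largest profit-interest units (Bergstrom): Bergstrom becomes $5,228,450.

Chaudhri: $2,033,300; Delacroix: $1,742,825; Bergstrom: $5,228,450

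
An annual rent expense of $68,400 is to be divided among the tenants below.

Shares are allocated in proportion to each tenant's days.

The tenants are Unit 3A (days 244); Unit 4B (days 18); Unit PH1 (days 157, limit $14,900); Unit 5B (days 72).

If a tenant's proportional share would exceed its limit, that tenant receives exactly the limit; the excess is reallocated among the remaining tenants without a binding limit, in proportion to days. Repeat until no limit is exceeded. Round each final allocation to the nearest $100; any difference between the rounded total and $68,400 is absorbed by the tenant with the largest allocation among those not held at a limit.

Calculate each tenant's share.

Unit 3A: $39,100; Unit 4B: $2,900; Unit PH1: $14,900; Unit 5B: $11,500

Sum of days: 491.
Proportional shares (ignoring caps): Unit 3A 33,991.04; Unit 4B 2,507.54; Unit PH1 21,871.28; Unit 5B 10,030.14.
Capped: Unit PH1 ($14,900); balance $53,500 reallocated over remaining days 334.
Remaining shares: Unit 3A 39,083.83 → $39,100; Unit 4B 2,883.23 → $2,900; Unit 5B 11,532.93 → $11,500.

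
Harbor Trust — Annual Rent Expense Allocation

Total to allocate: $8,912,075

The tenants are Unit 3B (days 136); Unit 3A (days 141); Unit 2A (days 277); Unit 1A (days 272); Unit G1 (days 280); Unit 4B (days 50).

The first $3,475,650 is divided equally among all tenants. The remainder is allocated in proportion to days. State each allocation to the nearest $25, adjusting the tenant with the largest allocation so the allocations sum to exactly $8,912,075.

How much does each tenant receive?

Unit 3B: $1,218,850; Unit 3A: $1,242,375; Unit 2A: $1,881,950; Unit 1A: $1,858,425; Unit G1: $1,896,050; Unit 4B: $814,425

First tranche $3,475,650 split equally: $579,275 each.
Remainder $5,436,425 by days (total 1,156): Unit 3B 639,579.41 → $639,575; Unit 3A 663,093.36 → $663,100; Unit 2A 1,302,672.77 → $1,302,675; Unit 1A 1,279,158.82 → $1,279,150; Unit G1 1,316,781.14 → $1,316,775; Unit 4B 235,139.49 → $235,150.
Totals: Unit 3B $579,275 + $639,575 = $1,218,850; Unit 3A $579,275 + $663,100 = $1,242,375; Unit 2A $579,275 + $1,302,675 = $1,881,950; Unit 1A $579,275 + $1,279,150 = $1,858,425; Unit G1 $579,275 + $1,316,775 = $1,896,050; Unit 4B $579,275 + $235,150 = $814,425.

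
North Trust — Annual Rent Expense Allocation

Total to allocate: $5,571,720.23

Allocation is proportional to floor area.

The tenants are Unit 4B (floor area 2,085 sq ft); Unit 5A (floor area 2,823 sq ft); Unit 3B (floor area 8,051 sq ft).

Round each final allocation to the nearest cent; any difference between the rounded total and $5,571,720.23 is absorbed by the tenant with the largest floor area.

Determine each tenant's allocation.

Unit 4B: $896,445.46 | Unit 5A: $1,213,748.45 | Unit 3B: $3,461,526.32

Floor area total: 2,085 + 2,823 + 8,051 = 12,959.
Unrounded shares: Unit 4B 896,445.4572; Unit 5A 1,213,748.4535; Unit 3B 3,461,526.3193.
Rounded to nearest cent: Unit 4B $896,445.46; Unit 5A $1,213,748.45; Unit 3B $3,461,526.32. Sum = $5,571,720.23.
Sum already equals the total — no adjustment.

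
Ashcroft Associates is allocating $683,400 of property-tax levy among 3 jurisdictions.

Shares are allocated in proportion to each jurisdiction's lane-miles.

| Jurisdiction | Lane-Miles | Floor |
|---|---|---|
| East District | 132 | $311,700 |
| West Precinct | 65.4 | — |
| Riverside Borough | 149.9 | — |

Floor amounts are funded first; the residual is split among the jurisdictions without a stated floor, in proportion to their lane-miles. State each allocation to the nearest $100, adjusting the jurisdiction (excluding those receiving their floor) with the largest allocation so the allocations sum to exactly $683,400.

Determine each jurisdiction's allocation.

Guaranteed amounts: East District $311,700. Residual $371,700.
Residual split over remaining lane-miles 215.3: West Precinct 112,908.41 → $112,900; Riverside Borough 258,791.59 → $258,800.

East District: $311,700 | West Precinct: $112,900 | Riverside Borough: $258,800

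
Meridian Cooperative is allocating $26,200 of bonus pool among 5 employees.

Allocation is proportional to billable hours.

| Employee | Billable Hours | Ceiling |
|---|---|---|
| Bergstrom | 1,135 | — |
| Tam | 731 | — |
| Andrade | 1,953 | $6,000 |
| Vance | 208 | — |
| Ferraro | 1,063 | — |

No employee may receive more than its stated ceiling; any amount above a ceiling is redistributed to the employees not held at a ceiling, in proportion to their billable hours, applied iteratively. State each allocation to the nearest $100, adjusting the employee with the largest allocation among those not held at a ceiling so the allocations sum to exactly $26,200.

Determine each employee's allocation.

Combined billable hours = 5,090.
Proportional shares (ignoring caps): Bergstrom 5,842.24; Tam 3,762.71; Andrade 10,052.77; Vance 1,070.65; Ferraro 5,471.63.
Cap binds for Andrade ($6,000); balance $20,200 reallocated over remaining billable hours 3,137.
Redistributed shares: Bergstrom 7,308.58 → $7,300; Tam 4,707.11 → $4,700; Vance 1,339.37 → $1,300; Ferraro 6,844.95 → $6,800.
Rounding difference +$100 applied to Bergstrom → $7,400.

Bergstrom: $7,400 | Tam: $4,700 | Andrade: $6,000 | Vance: $1,300 | Ferraro: $6,800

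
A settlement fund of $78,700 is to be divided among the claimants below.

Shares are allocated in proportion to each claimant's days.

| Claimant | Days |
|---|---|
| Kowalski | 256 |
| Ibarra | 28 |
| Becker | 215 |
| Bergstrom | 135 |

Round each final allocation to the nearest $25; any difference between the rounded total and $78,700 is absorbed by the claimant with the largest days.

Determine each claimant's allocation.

Total days = 256 + 28 + 215 + 135 = 634.
Proportional shares: Kowalski 31,777.92; Ibarra 3,475.71; Becker 26,688.49; Bergstrom 16,757.89.
At nearest $25: Kowalski $31,775; Ibarra $3,475; Becker $26,700; Bergstrom $16,750. Sum = $78,700.
Sum already equals the total — no adjustment.

Kowalski: $31,775 | Ibarra: $3,475 | Becker: $26,700 | Bergstrom: $16,750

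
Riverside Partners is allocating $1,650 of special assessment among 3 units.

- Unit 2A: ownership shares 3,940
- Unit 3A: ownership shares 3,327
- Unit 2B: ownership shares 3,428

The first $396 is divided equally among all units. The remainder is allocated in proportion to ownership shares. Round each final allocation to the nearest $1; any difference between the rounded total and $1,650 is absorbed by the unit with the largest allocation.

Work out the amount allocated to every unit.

Equal tier: $396 ÷ 3 = $132 apiece.
Remainder $1,254 by ownership shares (total 10,695): Unit 2A 461.97 → $462; Unit 3A 390.09 → $390; Unit 2B 401.94 → $402.
Totals: Unit 2A $132 + $462 = $594; Unit 3A $132 + $390 = $522; Unit 2B $132 + $402 = $534.

Unit 2A: $594; Unit 3A: $522; Unit 2B: $534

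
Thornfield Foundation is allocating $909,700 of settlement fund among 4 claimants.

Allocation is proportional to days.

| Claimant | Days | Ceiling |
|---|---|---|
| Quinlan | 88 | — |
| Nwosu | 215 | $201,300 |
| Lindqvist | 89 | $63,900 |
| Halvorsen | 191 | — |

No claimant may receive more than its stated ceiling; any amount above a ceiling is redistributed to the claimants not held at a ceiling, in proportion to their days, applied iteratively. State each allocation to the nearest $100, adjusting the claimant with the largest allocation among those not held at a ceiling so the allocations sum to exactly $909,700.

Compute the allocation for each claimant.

Days total: 583.
Unconstrained shares: Quinlan 137,313.21; Nwosu 335,481.13; Lindqvist 138,873.58; Halvorsen 298,032.08.
Cap binds for Nwosu ($201,300), Lindqvist ($63,900); balance $644,500 reallocated over remaining days 279.
Shares after redistribution: Quinlan 203,283.15 → $203,300; Halvorsen 441,216.85 → $441,200.

Quinlan: $203,300 | Nwosu: $201,300 | Lindqvist: $63,900 | Halvorsen: $441,200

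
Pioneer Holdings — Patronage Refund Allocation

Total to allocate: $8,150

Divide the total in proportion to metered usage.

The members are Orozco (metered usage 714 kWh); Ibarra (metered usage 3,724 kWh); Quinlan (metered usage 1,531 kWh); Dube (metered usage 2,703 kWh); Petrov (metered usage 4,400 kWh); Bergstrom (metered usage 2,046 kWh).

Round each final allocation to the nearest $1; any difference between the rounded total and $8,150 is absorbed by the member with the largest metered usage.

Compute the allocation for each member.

Orozco: $385 | Ibarra: $2,008 | Quinlan: $825 | Dube: $1,457 | Petrov: $2,372 | Bergstrom: $1,103

Sum of metered usage: 714 + 3,724 + 1,531 + 2,703 + 4,400 + 2,046 = 15,118.
Raw shares: Orozco 384.91; Ibarra 2,007.58; Quinlan 825.35; Dube 1,457.17; Petrov 2,372.01; Bergstrom 1,102.98.
After rounding ($1): Orozco $385; Ibarra $2,008; Quinlan $825; Dube $1,457; Petrov $2,372; Bergstrom $1,103. Sum = $8,150.
No rounding difference to absorb.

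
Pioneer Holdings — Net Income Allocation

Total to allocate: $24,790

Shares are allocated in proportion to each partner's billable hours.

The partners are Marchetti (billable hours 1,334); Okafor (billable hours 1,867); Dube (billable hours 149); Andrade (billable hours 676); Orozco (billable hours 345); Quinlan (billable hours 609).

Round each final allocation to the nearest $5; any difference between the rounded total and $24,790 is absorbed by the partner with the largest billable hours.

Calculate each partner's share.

Billable hours total: 1,334 + 1,867 + 149 + 676 + 345 + 609 = 4,980.
Unrounded shares: Marchetti 6,640.53; Okafor 9,293.76; Dube 741.71; Andrade 3,365.07; Orozco 1,717.38; Quinlan 3,031.55.
At nearest $5: Marchetti $6,640; Okafor $9,295; Dube $740; Andrade $3,365; Orozco $1,715; Quinlan $3,030. Sum = $24,785.
Difference $24,790 − $24,785 = +$5 applied to largest billable hours (Okafor): Okafor becomes $9,300.

Marchetti: $6,640 · Okafor: $9,300 · Dube: $740 · Andrade: $3,365 · Orozco: $1,715 · Quinlan: $3,030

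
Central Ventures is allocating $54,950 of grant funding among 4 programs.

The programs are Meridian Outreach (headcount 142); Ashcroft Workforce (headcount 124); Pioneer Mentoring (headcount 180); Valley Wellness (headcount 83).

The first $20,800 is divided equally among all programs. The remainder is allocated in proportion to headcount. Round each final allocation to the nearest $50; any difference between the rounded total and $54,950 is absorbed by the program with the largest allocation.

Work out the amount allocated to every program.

Meridian Outreach: $14,350 | Ashcroft Workforce: $13,200 | Pioneer Mentoring: $16,850 | Valley Wellness: $10,550

First tranche $20,800 split equally: $5,200 each.
Remainder $34,150 by headcount (total 529): Meridian Outreach 9,166.92 → $9,150; Ashcroft Workforce 8,004.91 → $8,000; Pioneer Mentoring 11,620.04 → $11,600; Valley Wellness 5,358.13 → $5,350.
Rounding difference +$50 on remainder applied to Pioneer Mentoring.
Totals: Meridian Outreach $5,200 + $9,150 = $14,350; Ashcroft Workforce $5,200 + $8,000 = $13,200; Pioneer Mentoring $5,200 + $11,650 = $16,850; Valley Wellness $5,200 + $5,350 = $10,550.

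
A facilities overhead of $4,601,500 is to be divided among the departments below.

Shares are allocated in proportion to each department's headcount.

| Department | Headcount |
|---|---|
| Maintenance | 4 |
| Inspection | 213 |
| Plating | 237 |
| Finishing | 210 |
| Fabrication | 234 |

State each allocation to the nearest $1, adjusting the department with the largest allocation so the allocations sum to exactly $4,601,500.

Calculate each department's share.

Total headcount = 898.
Unrounded shares: Maintenance 4/898 × $4,601,500 = 20,496.66; Inspection 213/898 × $4,601,500 = 1,091,447.10; Plating 237/898 × $4,601,500 = 1,214,427.06; Finishing 210/898 × $4,601,500 = 1,076,074.61; Fabrication 234/898 × $4,601,500 = 1,199,054.57.
Rounded to nearest $1: Maintenance $20,497; Inspection $1,091,447; Plating $1,214,427; Finishing $1,076,075; Fabrication $1,199,055. Sum = $4,601,501.
Difference $4,601,500 − $4,601,501 = −$1 applied to largest allocation (Plating): Plating becomes $1,214,426.

Maintenance: $20,497; Inspection: $1,091,447; Plating: $1,214,426; Finishing: $1,076,075; Fabrication: $1,199,055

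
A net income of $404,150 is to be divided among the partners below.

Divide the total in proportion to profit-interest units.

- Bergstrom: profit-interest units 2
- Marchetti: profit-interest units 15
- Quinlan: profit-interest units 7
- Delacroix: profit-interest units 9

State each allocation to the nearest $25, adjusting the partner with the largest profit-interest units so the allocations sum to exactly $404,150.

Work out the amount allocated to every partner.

Bergstrom: $24,500 · Marchetti: $183,700 · Quinlan: $85,725 · Delacroix: $110,225

Total profit-interest units = 2 + 15 + 7 + 9 = 33.
Proportional shares: Bergstrom 24,493.94; Marchetti 183,704.55; Quinlan 85,728.79; Delacroix 110,222.73.
After rounding ($25): Bergstrom $24,500; Marchetti $183,700; Quinlan $85,725; Delacroix $110,225. Sum = $404,150.
Sum already equals the total — no adjustment.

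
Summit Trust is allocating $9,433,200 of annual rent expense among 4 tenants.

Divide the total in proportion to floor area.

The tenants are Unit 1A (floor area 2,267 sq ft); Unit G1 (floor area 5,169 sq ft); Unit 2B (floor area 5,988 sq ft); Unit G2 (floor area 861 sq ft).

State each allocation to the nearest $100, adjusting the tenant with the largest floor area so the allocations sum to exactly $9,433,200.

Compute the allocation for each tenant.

Sum of floor area: 2,267 + 5,169 + 5,988 + 861 = 14,285.
Proportional shares: Unit 1A 1,497,029.36; Unit G1 3,413,385.43; Unit 2B 3,954,217.82; Unit G2 568,567.39.
Rounded to nearest $100: Unit 1A $1,497,000; Unit G1 $3,413,400; Unit 2B $3,954,200; Unit G2 $568,600. Sum = $9,433,200.
No rounding difference to absorb.

Unit 1A: $1,497,000; Unit G1: $3,413,400; Unit 2B: $3,954,200; Unit G2: $568,600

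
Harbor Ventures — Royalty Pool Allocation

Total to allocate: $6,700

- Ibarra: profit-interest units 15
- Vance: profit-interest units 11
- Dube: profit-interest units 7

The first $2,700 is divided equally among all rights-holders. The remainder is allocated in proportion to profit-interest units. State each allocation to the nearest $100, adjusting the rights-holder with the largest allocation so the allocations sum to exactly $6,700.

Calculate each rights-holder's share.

Equal tier: $2,700 ÷ 3 = $900 apiece.
Remainder $4,000 by profit-interest units (total 33): Ibarra 1,818.18 → $1,800; Vance 1,333.33 → $1,300; Dube 848.48 → $800.
Rounding difference +$100 on remainder applied to Ibarra.
Totals: Ibarra $900 + $1,900 = $2,800; Vance $900 + $1,300 = $2,200; Dube $900 + $800 = $1,700.

Ibarra: $2,800; Vance: $2,200; Dube: $1,700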